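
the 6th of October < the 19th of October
True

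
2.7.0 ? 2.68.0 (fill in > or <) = <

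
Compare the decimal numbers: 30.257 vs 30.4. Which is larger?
30.4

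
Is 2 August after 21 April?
Yes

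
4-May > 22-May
False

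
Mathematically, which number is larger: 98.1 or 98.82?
98.82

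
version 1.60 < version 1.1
False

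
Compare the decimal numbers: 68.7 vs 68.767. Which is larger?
68.767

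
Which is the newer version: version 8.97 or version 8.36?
version 8.97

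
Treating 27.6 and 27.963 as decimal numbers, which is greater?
27.963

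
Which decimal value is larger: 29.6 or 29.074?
29.6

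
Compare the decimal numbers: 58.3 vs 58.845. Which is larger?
58.845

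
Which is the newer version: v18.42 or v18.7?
v18.42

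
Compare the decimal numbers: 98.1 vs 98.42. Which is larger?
98.42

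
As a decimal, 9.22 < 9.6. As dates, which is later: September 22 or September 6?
September 22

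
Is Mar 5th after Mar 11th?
No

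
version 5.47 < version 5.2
False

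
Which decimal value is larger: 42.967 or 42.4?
42.967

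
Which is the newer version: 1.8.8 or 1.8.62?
1.8.62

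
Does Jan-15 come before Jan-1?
No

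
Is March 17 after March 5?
Yes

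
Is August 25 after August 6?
Yes. Day 25 comes after day 6 in August — this is a date comparison, not a decimal one (the decimal 8.25 would be smaller than 8.6).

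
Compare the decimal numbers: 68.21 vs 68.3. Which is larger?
68.3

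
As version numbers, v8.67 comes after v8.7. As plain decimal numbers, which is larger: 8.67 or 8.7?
8.7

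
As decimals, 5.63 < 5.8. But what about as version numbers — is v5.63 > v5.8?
True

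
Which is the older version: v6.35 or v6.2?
v6.2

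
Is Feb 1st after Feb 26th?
No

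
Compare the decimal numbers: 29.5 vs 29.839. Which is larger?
29.839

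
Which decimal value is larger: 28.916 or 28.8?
28.916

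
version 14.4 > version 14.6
False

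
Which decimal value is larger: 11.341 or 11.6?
11.6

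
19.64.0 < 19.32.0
False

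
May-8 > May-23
False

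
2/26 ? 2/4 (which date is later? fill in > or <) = >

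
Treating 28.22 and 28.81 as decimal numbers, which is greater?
28.81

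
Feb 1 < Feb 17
True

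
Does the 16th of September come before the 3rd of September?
No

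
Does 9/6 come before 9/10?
Yes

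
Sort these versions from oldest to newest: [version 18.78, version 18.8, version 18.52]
[version 18.8, version 18.52, version 18.78]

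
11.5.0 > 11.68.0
False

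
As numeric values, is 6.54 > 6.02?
True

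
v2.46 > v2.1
True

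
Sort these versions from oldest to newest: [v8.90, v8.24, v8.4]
[v8.4, v8.24, v8.90]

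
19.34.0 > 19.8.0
True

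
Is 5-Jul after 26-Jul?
No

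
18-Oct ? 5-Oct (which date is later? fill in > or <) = >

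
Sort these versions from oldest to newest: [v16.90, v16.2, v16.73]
[v16.2, v16.73, v16.90]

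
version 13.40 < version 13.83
True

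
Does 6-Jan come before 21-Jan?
Yes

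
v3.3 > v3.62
False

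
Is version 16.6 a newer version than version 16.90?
No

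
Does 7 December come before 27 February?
No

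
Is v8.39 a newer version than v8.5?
Yes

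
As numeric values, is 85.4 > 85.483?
False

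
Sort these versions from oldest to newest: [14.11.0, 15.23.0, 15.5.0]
[14.11.0, 15.5.0, 15.23.0]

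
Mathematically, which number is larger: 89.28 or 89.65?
89.65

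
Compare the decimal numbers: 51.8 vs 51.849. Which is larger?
51.849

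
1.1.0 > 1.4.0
False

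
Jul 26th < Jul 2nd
False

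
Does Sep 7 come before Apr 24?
No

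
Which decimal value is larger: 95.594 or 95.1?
95.594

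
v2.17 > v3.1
False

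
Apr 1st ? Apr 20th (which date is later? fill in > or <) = <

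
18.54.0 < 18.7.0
False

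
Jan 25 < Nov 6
True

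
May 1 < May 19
True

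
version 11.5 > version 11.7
False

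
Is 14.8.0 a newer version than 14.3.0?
Yes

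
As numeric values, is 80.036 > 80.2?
False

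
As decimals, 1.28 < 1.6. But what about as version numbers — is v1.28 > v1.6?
True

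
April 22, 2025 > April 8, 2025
True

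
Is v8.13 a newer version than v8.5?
Yes. Version numbers are compared segment by segment as integers, not as decimals: minor version 13 > 5, so v8.13 > v8.5 (even though the decimal 8.13 < 8.5).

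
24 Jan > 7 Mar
False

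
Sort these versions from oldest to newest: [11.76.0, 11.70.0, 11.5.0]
[11.5.0, 11.70.0, 11.76.0]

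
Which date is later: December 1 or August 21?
December 1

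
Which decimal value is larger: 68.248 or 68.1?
68.248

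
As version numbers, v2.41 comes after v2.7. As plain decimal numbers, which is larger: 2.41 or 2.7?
2.7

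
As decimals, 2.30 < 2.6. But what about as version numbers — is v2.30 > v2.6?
True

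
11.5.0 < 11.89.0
True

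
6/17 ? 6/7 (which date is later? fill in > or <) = >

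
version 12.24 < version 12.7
False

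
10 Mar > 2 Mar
True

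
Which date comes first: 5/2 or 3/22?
3/22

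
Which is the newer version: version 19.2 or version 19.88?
version 19.88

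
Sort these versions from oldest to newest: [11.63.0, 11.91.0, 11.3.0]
[11.3.0, 11.63.0, 11.91.0]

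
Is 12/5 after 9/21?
Yes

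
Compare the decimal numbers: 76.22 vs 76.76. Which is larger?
76.76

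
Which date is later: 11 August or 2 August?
11 August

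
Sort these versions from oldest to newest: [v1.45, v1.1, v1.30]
[v1.1, v1.30, v1.45]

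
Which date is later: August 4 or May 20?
August 4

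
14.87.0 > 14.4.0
True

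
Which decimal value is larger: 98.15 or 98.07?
98.15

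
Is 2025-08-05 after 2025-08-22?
No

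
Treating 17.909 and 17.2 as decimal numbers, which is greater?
17.909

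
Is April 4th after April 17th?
No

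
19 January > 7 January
True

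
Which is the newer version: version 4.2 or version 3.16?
version 4.2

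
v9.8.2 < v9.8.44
True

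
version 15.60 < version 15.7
False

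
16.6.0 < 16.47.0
True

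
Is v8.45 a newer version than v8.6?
Yes. Version numbers are compared segment by segment as integers, not as decimals: minor version 45 > 6, so v8.45 > v8.6 (even though the decimal 8.45 < 8.6).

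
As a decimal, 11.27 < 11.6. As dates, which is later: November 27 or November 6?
November 27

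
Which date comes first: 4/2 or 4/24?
4/2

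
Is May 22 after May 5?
Yes. Day 22 comes after day 5 in May — this is a date comparison, not a decimal one (the decimal 5.22 would be smaller than 5.5).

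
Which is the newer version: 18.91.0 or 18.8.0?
18.91.0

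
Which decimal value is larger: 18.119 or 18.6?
18.6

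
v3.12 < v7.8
True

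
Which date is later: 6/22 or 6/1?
6/22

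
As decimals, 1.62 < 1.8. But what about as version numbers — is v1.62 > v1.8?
True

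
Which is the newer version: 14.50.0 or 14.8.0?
14.50.0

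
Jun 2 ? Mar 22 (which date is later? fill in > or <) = >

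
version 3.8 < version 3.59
True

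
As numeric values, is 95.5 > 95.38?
True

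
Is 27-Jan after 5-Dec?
No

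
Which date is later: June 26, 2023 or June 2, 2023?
June 26, 2023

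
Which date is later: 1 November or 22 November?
22 November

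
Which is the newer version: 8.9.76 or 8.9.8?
8.9.76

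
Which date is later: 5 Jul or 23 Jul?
23 Jul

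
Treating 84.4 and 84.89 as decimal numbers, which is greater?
84.89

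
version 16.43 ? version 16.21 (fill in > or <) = >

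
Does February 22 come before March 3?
Yes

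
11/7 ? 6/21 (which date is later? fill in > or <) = >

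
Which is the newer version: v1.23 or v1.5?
v1.23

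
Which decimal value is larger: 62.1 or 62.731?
62.731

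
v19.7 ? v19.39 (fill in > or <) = <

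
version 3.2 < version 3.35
True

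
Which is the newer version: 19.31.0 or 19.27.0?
19.31.0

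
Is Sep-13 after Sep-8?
Yes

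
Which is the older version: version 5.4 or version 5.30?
version 5.4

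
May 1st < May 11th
True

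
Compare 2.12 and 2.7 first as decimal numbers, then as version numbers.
As decimals: 2.12 < 2.7. As versions: v2.12 > v2.7 (minor version 12 > 7).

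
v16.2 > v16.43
False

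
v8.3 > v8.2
True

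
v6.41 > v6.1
True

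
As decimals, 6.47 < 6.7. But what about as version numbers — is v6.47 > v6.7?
True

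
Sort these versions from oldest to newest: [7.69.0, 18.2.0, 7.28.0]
[7.28.0, 7.69.0, 18.2.0]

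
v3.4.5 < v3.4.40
True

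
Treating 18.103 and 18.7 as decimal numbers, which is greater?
18.7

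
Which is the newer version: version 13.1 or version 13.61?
version 13.61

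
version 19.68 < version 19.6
False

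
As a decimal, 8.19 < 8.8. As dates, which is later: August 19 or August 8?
August 19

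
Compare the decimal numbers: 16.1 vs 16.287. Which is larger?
16.287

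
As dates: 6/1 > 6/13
False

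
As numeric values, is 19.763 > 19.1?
True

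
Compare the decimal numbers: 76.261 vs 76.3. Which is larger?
76.3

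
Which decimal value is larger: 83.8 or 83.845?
83.845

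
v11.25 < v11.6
False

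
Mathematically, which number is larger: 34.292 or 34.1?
34.292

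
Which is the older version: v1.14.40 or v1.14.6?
v1.14.6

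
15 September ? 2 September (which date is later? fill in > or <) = >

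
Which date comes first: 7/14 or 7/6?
7/6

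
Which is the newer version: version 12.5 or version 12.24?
version 12.24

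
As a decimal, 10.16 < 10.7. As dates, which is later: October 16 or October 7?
October 16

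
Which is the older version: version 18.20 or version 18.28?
version 18.20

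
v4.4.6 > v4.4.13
False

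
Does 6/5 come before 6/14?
Yes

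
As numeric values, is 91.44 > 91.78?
False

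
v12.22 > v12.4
True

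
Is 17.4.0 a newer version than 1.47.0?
Yes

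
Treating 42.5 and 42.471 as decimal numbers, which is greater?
42.5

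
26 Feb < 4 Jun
True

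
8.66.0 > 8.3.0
True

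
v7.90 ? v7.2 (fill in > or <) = >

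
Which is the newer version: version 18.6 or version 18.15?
version 18.15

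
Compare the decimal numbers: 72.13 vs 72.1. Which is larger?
72.13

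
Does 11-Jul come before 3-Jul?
No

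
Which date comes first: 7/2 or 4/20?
4/20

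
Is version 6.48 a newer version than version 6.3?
Yes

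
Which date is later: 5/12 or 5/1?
5/12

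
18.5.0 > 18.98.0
False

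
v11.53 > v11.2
True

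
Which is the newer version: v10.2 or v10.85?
v10.85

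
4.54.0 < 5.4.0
True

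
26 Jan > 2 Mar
False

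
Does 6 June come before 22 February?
No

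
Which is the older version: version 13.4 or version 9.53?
version 9.53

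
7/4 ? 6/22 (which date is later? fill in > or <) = >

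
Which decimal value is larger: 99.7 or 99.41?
99.7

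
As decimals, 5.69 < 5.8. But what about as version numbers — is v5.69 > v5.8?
True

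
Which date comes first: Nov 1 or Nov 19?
Nov 1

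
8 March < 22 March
True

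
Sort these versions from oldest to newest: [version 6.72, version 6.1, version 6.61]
[version 6.1, version 6.61, version 6.72]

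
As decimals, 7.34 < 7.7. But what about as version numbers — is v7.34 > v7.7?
True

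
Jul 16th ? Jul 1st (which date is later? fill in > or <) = >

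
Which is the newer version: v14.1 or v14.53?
v14.53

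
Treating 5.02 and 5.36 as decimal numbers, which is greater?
5.36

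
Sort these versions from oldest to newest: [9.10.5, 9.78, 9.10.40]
[9.10.5, 9.10.40, 9.78]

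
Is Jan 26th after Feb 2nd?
No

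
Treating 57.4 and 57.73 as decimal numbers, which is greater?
57.73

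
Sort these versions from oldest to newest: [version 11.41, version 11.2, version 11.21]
[version 11.2, version 11.21, version 11.41]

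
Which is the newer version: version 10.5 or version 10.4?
version 10.5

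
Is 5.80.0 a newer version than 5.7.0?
Yes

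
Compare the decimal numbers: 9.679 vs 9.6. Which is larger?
9.679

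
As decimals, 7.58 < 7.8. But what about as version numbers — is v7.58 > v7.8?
True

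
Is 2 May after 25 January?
Yes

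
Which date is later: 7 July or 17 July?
17 July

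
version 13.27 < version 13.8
False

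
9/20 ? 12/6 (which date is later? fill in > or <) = <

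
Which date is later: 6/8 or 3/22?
6/8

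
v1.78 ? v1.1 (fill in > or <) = >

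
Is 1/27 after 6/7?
No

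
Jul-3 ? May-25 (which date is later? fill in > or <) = >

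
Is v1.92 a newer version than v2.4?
No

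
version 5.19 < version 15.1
True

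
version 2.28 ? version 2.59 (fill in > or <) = <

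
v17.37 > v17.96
False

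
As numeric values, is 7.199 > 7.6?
False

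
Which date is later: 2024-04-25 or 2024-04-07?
2024-04-25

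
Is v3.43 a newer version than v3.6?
Yes. Version numbers are compared segment by segment as integers, not as decimals: minor version 43 > 6, so v3.43 > v3.6 (even though the decimal 3.43 < 3.6).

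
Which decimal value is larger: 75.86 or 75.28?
75.86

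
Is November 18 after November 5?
Yes. Day 18 comes after day 5 in November — this is a date comparison, not a decimal one (the decimal 11.18 would be smaller than 11.5).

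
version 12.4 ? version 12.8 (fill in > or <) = <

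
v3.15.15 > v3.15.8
True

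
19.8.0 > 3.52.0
True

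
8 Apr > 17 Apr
False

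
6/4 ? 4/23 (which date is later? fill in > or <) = >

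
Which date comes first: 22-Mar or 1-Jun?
22-Mar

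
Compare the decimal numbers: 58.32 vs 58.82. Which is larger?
58.82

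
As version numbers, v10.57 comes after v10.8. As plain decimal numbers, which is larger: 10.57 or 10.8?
10.8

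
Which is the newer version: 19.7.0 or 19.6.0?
19.7.0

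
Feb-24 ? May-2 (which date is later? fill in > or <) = <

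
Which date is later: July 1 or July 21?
July 21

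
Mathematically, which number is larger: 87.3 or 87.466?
87.466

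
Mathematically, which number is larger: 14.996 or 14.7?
14.996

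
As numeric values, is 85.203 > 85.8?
False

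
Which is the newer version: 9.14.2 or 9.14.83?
9.14.83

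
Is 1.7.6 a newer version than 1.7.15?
No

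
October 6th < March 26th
False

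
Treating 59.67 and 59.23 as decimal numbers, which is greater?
59.67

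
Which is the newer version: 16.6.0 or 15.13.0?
16.6.0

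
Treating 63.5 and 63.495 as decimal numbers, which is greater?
63.5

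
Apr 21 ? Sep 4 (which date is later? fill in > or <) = <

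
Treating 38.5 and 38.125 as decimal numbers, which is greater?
38.5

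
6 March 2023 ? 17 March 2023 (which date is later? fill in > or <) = <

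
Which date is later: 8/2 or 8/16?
8/16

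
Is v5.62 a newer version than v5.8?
Yes. Version numbers are compared segment by segment as integers, not as decimals: minor version 62 > 8, so v5.62 > v5.8 (even though the decimal 5.62 < 5.8).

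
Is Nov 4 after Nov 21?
No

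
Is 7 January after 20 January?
No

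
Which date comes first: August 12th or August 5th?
August 5th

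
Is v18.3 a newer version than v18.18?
No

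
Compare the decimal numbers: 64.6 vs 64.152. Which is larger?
64.6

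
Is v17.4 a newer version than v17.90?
No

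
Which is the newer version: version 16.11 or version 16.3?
version 16.11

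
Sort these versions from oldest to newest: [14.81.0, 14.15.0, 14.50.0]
[14.15.0, 14.50.0, 14.81.0]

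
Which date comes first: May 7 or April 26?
April 26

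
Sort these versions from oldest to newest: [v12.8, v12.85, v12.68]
[v12.8, v12.68, v12.85]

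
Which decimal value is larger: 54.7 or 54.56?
54.7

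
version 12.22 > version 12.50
False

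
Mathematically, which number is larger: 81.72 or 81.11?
81.72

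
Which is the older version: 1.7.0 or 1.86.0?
1.7.0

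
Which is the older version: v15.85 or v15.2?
v15.2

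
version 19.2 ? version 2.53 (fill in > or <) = >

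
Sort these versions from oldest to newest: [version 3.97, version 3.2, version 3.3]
[version 3.2, version 3.3, version 3.97]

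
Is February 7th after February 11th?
No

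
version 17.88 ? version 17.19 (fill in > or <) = >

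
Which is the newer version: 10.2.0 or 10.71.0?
10.71.0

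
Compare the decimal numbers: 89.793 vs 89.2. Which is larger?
89.793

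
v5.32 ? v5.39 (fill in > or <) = <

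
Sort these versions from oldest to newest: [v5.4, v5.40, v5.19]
[v5.4, v5.19, v5.40]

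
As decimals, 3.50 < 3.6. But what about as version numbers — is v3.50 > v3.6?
True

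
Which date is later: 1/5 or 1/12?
1/12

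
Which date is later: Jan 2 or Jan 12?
Jan 12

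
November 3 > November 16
False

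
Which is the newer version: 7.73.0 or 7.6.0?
7.73.0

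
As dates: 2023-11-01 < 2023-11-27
True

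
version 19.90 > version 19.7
True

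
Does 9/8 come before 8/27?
No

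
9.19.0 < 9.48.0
True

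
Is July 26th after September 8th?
No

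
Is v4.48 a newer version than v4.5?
Yes. Version numbers are compared segment by segment as integers, not as decimals: minor version 48 > 5, so v4.48 > v4.5 (even though the decimal 4.48 < 4.5).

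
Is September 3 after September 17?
No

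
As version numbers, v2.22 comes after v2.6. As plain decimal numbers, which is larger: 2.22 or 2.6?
2.6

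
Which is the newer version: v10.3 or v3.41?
v10.3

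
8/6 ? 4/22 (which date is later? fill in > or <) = >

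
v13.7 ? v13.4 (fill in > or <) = >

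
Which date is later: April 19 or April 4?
April 19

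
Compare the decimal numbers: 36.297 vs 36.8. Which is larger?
36.8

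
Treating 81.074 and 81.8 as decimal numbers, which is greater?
81.8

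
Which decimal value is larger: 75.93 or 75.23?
75.93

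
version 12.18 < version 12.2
False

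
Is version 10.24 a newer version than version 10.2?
Yes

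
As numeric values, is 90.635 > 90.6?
True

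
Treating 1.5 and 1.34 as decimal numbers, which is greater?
1.5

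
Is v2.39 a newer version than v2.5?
Yes. Version numbers are compared segment by segment as integers, not as decimals: minor version 39 > 5, so v2.39 > v2.5 (even though the decimal 2.39 < 2.5).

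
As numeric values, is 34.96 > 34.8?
True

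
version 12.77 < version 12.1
False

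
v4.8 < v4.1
False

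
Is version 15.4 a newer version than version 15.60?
No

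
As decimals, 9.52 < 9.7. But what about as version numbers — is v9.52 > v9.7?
True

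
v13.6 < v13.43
True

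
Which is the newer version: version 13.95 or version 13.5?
version 13.95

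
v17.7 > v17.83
False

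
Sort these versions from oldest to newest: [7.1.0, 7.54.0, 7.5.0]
[7.1.0, 7.5.0, 7.54.0]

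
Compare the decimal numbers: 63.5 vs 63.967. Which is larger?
63.967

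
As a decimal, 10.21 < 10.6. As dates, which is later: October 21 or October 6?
October 21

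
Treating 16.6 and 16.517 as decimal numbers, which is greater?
16.6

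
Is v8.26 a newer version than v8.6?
Yes. Version numbers are compared segment by segment as integers, not as decimals: minor version 26 > 6, so v8.26 > v8.6 (even though the decimal 8.26 < 8.6).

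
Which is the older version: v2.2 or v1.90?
v1.90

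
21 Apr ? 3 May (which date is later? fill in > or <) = <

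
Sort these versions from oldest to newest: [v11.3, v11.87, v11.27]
[v11.3, v11.27, v11.87]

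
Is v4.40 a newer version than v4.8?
Yes. Version numbers are compared segment by segment as integers, not as decimals: minor version 40 > 8, so v4.40 > v4.8 (even though the decimal 4.40 < 4.8).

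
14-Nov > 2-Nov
True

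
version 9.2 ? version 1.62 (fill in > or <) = >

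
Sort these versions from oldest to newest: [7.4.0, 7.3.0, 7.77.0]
[7.3.0, 7.4.0, 7.77.0]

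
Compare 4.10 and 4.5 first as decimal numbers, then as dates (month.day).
As decimals: 4.10 < 4.5. As dates: 4/10 is later than 4/5 (day 10 > day 5).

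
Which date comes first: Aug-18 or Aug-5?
Aug-5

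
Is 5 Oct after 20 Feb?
Yes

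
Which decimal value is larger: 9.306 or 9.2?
9.306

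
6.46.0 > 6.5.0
True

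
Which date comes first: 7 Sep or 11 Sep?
7 Sep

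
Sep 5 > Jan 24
True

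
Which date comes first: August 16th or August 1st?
August 1st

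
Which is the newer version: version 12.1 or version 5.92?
version 12.1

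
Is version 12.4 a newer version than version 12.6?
No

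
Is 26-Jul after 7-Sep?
No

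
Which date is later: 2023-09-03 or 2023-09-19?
2023-09-19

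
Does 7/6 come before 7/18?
Yes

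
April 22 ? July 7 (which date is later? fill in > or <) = <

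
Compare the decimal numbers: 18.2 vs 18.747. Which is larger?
18.747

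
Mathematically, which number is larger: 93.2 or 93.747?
93.747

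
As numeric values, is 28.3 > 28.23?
True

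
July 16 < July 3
False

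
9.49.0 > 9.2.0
True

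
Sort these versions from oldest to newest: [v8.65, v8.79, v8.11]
[v8.11, v8.65, v8.79]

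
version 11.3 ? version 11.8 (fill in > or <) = <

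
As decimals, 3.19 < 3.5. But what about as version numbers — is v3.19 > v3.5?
True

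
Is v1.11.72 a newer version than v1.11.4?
Yes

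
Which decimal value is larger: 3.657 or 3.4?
3.657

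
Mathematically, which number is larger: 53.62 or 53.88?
53.88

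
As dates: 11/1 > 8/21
True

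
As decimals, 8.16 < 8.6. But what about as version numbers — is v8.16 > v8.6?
True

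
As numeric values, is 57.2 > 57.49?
False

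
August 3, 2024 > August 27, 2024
False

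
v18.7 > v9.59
True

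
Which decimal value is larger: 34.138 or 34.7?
34.7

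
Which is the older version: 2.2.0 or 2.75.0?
2.2.0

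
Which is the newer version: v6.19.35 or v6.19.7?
v6.19.35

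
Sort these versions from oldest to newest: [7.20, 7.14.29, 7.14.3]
[7.14.3, 7.14.29, 7.20]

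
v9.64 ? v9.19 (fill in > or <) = >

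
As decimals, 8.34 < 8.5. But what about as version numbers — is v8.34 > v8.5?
True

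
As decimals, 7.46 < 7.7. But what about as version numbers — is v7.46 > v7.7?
True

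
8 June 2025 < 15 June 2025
True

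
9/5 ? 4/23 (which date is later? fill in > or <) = >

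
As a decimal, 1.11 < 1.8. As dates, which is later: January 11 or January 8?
January 11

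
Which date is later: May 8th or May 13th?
May 13th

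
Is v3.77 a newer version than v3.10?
Yes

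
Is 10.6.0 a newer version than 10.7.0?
No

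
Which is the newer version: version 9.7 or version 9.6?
version 9.7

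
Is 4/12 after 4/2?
Yes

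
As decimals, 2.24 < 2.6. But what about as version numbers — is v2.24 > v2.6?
True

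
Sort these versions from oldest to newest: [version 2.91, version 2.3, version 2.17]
[version 2.3, version 2.17, version 2.91]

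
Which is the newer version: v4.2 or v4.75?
v4.75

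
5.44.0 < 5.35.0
False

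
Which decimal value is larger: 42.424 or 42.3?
42.424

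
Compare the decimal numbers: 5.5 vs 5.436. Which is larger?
5.5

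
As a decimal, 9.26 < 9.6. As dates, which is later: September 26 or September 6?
September 26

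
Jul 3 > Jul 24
False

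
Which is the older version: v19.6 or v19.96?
v19.6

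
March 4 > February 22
True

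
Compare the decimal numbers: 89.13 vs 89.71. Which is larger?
89.71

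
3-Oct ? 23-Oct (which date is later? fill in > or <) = <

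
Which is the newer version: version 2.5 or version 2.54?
version 2.54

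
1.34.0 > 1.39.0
False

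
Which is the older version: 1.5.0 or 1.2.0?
1.2.0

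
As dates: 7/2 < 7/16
True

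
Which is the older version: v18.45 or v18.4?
v18.4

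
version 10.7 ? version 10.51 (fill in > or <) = <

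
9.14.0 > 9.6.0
True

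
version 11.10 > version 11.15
False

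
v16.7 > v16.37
False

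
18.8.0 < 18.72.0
True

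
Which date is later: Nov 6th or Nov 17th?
Nov 17th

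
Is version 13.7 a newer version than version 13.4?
Yes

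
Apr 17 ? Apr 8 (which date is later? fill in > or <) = >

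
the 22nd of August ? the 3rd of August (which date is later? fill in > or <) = >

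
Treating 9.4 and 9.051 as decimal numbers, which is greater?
9.4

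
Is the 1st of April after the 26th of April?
No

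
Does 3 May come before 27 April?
No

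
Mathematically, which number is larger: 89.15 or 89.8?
89.8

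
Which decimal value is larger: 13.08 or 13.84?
13.84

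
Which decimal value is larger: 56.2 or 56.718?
56.718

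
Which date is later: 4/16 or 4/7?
4/16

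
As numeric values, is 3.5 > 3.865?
False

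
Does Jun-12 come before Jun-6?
No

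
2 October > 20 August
True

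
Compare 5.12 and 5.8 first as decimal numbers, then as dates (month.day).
As decimals: 5.12 < 5.8. As dates: 5/12 is later than 5/8 (day 12 > day 8).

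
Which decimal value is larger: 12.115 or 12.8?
12.8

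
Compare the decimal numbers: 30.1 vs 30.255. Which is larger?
30.255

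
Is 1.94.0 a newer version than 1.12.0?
Yes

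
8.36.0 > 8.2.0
True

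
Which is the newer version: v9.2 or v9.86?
v9.86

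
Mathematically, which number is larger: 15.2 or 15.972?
15.972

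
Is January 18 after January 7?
Yes. Day 18 comes after day 7 in January — this is a date comparison, not a decimal one (the decimal 1.18 would be smaller than 1.7).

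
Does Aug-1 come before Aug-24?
Yes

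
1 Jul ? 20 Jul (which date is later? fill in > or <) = <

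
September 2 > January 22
True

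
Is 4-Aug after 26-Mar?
Yes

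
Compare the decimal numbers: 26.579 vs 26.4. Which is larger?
26.579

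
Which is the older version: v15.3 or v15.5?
v15.3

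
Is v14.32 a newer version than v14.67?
No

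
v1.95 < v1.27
False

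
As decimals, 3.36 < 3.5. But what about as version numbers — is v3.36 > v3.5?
True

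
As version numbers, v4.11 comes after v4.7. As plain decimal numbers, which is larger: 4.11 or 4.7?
4.7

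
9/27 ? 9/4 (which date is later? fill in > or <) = >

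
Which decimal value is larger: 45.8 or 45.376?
45.8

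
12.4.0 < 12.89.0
True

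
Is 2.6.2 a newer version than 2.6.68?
No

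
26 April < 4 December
True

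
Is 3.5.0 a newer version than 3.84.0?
No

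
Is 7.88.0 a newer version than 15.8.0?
No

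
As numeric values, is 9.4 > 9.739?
False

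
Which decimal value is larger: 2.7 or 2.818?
2.818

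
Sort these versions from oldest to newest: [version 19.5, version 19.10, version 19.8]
[version 19.5, version 19.8, version 19.10]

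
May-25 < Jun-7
True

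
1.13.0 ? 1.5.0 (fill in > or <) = >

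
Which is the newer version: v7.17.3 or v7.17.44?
v7.17.44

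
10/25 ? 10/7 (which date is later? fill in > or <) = >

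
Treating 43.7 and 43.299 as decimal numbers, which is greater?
43.7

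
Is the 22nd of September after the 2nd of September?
Yes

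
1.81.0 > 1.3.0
True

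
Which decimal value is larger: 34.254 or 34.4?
34.4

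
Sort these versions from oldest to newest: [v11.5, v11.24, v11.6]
[v11.5, v11.6, v11.24]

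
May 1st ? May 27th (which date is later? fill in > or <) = <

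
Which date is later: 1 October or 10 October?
10 October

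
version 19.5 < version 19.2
False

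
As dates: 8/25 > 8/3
True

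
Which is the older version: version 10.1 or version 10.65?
version 10.1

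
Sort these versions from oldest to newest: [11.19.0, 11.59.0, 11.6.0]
[11.6.0, 11.19.0, 11.59.0]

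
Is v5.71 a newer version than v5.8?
Yes. Version numbers are compared segment by segment as integers, not as decimals: minor version 71 > 8, so v5.71 > v5.8 (even though the decimal 5.71 < 5.8).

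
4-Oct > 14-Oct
False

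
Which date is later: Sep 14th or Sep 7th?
Sep 14th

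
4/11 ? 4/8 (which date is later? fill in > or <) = >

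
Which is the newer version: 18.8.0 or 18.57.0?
18.57.0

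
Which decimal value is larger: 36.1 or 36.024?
36.1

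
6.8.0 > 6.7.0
True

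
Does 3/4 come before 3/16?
Yes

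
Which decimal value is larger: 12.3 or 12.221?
12.3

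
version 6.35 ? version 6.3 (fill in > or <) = >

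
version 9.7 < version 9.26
True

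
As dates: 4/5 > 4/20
False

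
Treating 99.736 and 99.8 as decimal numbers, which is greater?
99.8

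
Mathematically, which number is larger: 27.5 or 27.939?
27.939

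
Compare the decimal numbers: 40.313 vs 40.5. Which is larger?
40.5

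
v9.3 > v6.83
True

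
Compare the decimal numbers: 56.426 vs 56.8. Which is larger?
56.8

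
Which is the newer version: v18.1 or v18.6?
v18.6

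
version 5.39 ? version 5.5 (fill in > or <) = >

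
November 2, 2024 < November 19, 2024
True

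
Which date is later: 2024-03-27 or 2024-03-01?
2024-03-27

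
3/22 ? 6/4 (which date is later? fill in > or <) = <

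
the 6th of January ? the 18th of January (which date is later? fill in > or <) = <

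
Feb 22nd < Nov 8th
True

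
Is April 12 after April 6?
Yes. Day 12 comes after day 6 in April — this is a date comparison, not a decimal one (the decimal 4.12 would be smaller than 4.6).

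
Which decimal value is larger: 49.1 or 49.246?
49.246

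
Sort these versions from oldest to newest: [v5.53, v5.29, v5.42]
[v5.29, v5.42, v5.53]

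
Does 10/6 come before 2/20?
No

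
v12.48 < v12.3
False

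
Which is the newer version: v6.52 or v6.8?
v6.52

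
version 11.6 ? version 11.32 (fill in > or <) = <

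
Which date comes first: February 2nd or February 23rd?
February 2nd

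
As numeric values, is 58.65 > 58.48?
True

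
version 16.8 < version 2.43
False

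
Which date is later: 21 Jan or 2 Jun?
2 Jun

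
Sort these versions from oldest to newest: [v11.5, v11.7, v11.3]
[v11.3, v11.5, v11.7]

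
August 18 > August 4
True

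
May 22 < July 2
True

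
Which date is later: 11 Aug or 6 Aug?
11 Aug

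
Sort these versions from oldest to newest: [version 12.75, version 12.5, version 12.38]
[version 12.5, version 12.38, version 12.75]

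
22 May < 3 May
False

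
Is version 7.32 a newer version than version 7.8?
Yes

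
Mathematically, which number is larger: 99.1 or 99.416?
99.416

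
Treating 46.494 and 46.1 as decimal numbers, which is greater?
46.494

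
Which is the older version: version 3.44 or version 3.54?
version 3.44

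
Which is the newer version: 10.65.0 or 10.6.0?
10.65.0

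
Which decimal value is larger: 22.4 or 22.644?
22.644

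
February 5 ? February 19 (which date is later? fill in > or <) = <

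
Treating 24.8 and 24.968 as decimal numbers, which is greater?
24.968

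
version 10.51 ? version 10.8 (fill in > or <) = >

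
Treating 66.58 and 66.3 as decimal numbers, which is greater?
66.58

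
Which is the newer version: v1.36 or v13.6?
v13.6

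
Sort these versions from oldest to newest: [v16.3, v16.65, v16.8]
[v16.3, v16.8, v16.65]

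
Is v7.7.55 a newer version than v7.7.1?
Yes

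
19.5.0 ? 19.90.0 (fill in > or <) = <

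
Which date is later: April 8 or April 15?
April 15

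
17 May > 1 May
True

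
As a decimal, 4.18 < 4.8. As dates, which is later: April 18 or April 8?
April 18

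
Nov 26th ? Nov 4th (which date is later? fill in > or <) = >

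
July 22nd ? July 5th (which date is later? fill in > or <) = >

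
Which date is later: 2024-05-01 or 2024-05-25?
2024-05-25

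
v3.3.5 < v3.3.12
True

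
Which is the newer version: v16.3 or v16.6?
v16.6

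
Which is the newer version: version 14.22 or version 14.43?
version 14.43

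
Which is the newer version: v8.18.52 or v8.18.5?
v8.18.52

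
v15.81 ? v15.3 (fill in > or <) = >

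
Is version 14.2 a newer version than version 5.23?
Yes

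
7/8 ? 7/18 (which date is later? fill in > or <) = <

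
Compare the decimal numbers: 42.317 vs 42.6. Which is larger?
42.6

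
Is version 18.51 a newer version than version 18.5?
Yes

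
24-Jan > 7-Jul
False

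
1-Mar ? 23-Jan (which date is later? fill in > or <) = >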